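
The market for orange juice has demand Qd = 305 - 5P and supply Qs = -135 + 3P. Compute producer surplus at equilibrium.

Producer surplus = 150

Equilibrium: 305 - 5P = -135 + 3P gives P* = 55, Q* = 30.
Supply starts at P = 45 (where Qs = 0).
PS = ½(55 − 45)(30) = 150.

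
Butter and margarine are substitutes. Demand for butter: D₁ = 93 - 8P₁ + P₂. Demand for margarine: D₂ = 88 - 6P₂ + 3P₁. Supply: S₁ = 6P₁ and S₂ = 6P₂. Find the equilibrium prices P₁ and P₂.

Market 1: 93 - 8P₁ + P₂ = 6P₁ → 14P₁ - P₂ = 93.
Market 2: 12P₂ - 3P₁ = 88.
Eliminating P₂: 12×(1) + 1×(2) gives 165P₁ = 1204, so P₁ = 1204/165.
Back-substitute into (2): P₂ = (88 + 3×1204/165) / 12 = 1511/165.

P₁ = 1204/165, P₂ = 1511/165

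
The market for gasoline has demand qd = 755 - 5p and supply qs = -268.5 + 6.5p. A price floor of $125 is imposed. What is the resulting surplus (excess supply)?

Equilibrium price would be p* = 89, so the floor at 125 binds.
At p = 125: qd = 130, qs = 544.
Surplus = 544 − 130 = 414.

Surplus = 414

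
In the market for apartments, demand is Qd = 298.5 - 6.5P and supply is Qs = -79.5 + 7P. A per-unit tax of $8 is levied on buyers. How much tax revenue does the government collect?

Pre-tax equilibrium: P* = 28, Q* = 116.5.
Tax on buyers shifts demand to Qd = 298.5 − 6.5(P + 8) = 246.5 - 6.5P.
246.5 - 6.5P = -79.5 + 7P gives seller price Ps = 652/27; buyers pay Pb = 652/27 + 8 = 868/27.
New quantity: Q = 298.5 − 6.5(868/27) = 4835/54.
Revenue = 8 × 4835/54 = 19340/27.

Tax revenue = 19340/27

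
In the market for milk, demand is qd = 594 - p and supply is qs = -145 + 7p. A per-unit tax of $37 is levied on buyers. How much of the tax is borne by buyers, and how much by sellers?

Pre-tax equilibrium: p* = 92.375, q* = 501.625.
Tax on buyers shifts demand to qd = 594 − 1(p + 37) = 557 - p.
557 - p = -145 + 7p gives seller price ps = 87.75; buyers pay pb = 87.75 + 37 = 124.75.
New quantity: q = 594 − 1(124.75) = 469.25.
Buyer burden = 124.75 − 92.375 = 32.375; seller burden = 92.375 − 87.75 = 4.625.

Buyers bear $32.375, sellers bear $4.625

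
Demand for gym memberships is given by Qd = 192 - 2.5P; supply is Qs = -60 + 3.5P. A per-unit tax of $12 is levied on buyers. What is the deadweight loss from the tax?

Pre-tax equilibrium: P* = 42, Q* = 87.
Tax on buyers shifts demand to Qd = 192 − 2.5(P + 12) = 162 - 2.5P.
162 - 2.5P = -60 + 3.5P gives seller price Ps = 37; buyers pay Pb = 37 + 12 = 49.
New quantity: Q = 192 − 2.5(49) = 69.5.
DWL = ½ × 12 × (87 − 69.5) = 105.

Deadweight loss = 105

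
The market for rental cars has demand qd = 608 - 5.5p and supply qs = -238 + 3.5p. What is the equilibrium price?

Set qd = qs: 608 - 5.5p = -238 + 3.5p.
846 = 9p, so p* = 94.
q* = 608 − 5.5(94) = 91.

p* = 94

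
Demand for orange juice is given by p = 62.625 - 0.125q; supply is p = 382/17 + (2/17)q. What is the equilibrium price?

p* = 1384/33

Set the two price expressions equal: 62.625 - 0.125q = 382/17 + (2/17)q.
5461/136 = (33/136)q, so q* = 5461/33.
p* = 62.625 − (0.125)(5461/33) = 1384/33.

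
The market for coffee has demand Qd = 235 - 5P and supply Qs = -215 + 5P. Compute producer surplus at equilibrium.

Equilibrium: 235 - 5P = -215 + 5P gives P* = 45, Q* = 10.
Supply starts at P = 43 (where Qs = 0).
PS = ½(45 − 43)(10) = 10.

Producer surplus = 10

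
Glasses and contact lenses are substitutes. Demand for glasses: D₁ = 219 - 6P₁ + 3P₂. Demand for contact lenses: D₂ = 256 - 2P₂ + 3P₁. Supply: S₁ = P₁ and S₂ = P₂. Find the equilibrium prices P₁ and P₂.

P₁ = 118.75, P₂ = 2449/12

Market 1: 219 - 6P₁ + 3P₂ = P₁ → 7P₁ - 3P₂ = 219.
Market 2: 3P₂ - 3P₁ = 256.
Eliminating P₂: 3×(1) + 3×(2) gives 12P₁ = 1425, so P₁ = 118.75.
Back-substitute into (2): P₂ = (256 + 3×118.75) / 3 = 2449/12.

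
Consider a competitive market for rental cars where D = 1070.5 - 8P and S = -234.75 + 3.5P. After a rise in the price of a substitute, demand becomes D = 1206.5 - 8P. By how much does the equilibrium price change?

ΔP = 272/23

Original equilibrium: P* = 113.5, Q* = 162.5.
New equilibrium: 1206.5 - 8P = -234.75 + 3.5P, so 1441.25 = 11.5P and P' = 5765/46; Q' = 1206.5 − 8(5765/46) = 9379/46.
Change in price: 5765/46 − 113.5 = 272/23.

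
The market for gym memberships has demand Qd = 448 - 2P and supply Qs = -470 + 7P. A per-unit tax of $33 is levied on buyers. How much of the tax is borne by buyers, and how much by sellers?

Buyers bear 77/3, sellers bear 22/3

Pre-tax equilibrium: P* = 102, Q* = 244.
Tax on buyers shifts demand to Qd = 448 − 2(P + 33) = 382 - 2P.
382 - 2P = -470 + 7P gives seller price Ps = 284/3; buyers pay Pb = 284/3 + 33 = 383/3.
New quantity: Q = 448 − 2(383/3) = 578/3.
Buyer burden = 383/3 − 102 = 77/3; seller burden = 102 − 284/3 = 22/3.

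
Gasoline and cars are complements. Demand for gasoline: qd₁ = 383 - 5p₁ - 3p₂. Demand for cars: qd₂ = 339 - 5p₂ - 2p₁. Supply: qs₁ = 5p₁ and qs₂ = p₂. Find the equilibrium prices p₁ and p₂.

Market 1: 383 - 5p₁ - 3p₂ = 5p₁ → 10p₁ + 3p₂ = 383.
Market 2: 6p₂ + 2p₁ = 339.
Eliminating p₂: 6×(1) − 3×(2) gives 54p₁ = 1281, so p₁ = 427/18.
Back-substitute into (2): p₂ = (339 − 2×427/18) / 6 = 1312/27.

p₁ = 427/18, p₂ = 1312/27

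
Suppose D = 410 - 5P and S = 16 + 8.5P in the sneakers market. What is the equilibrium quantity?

Q* = 7130/27

Set D = S: 410 - 5P = 16 + 8.5P.
394 = 13.5P, so P* = 788/27.
Q* = 410 − 5(788/27) = 7130/27.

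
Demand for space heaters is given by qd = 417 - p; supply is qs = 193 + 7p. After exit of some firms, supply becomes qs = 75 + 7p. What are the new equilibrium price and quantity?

Original equilibrium: p* = 28, q* = 389.
New equilibrium: 417 - p = 75 + 7p, so 342 = 8p and p' = 42.75; q' = 417 − 1(42.75) = 374.25.

p' = 42.75, q' = 374.25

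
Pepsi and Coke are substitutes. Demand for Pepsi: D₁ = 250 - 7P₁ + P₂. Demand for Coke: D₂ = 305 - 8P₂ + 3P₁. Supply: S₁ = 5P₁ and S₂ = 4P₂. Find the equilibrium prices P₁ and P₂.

Market 1: 250 - 7P₁ + P₂ = 5P₁ → 12P₁ - P₂ = 250.
Market 2: 12P₂ - 3P₁ = 305.
Eliminating P₂: 12×(1) + 1×(2) gives 141P₁ = 3305, so P₁ = 3305/141.
Back-substitute into (2): P₂ = (305 + 3×3305/141) / 12 = 1470/47.

P₁ = 3305/141, P₂ = 1470/47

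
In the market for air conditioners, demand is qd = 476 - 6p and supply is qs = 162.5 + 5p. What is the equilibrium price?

Set qd = qs: 476 - 6p = 162.5 + 5p.
313.5 = 11p, so p* = 28.5.
q* = 476 − 6(28.5) = 305.

p* = 28.5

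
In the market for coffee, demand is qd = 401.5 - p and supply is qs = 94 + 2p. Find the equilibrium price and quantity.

p* = 102.5, q* = 299

Set qd = qs: 401.5 - p = 94 + 2p.
307.5 = 3p, so p* = 102.5.
q* = 401.5 − 1(102.5) = 299.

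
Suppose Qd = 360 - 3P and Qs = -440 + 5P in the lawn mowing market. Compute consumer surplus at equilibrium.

Consumer surplus = 600

Equilibrium: 360 - 3P = -440 + 5P gives P* = 100, Q* = 60.
Demand choke price (Qd = 0): P = 120.
CS = ½(120 − 100)(60) = 600.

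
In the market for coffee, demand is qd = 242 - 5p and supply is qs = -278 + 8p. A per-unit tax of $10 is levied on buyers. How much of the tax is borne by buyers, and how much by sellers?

Pre-tax equilibrium: p* = 40, q* = 42.
Tax on buyers shifts demand to qd = 242 − 5(p + 10) = 192 - 5p.
192 - 5p = -278 + 8p gives seller price ps = 470/13; buyers pay pb = 470/13 + 10 = 600/13.
New quantity: q = 242 − 5(600/13) = 146/13.
Buyer burden = 600/13 − 40 = 80/13; seller burden = 40 − 470/13 = 50/13.

Buyers bear 80/13, sellers bear 50/13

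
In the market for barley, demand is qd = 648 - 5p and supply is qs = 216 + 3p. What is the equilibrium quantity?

q* = 378

Set qd = qs: 648 - 5p = 216 + 3p.
432 = 8p, so p* = 54.
q* = 648 − 5(54) = 378.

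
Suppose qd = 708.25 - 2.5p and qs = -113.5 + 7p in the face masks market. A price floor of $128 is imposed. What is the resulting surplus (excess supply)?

Surplus = 394.25

Equilibrium price would be p* = 86.5, so the floor at 128 binds.
At p = 128: qd = 388.25, qs = 782.5.
Surplus = 782.5 − 388.25 = 394.25.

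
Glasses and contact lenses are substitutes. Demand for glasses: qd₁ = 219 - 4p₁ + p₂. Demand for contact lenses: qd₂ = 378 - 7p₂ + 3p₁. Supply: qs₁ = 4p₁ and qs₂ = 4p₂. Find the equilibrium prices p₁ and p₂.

p₁ = 2787/85, p₂ = 3681/85

Market 1: 219 - 4p₁ + p₂ = 4p₁ → 8p₁ - p₂ = 219.
Market 2: 11p₂ - 3p₁ = 378.
Eliminating p₂: 11×(1) + 1×(2) gives 85p₁ = 2787, so p₁ = 2787/85.
Back-substitute into (2): p₂ = (378 + 3×2787/85) / 11 = 3681/85.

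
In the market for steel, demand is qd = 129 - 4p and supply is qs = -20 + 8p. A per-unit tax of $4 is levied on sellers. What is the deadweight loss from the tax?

Deadweight loss = 64/3

Pre-tax equilibrium: p* = 149/12, q* = 238/3.
Tax on sellers shifts supply to qs = -20 + 8(p − 4) = -52 + 8p.
129 - 4p = -52 + 8p gives buyer price pb = 181/12; sellers receive ps = 181/12 − 4 = 133/12.
New quantity: q = 129 − 4(181/12) = 206/3.
DWL = ½ × 4 × (238/3 − 206/3) = 64/3.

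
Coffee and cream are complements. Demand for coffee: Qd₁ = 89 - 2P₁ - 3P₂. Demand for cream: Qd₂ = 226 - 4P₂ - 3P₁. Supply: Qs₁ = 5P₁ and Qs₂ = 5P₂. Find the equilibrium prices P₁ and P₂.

Market 1: 89 - 2P₁ - 3P₂ = 5P₁ → 7P₁ + 3P₂ = 89.
Market 2: 9P₂ + 3P₁ = 226.
Eliminating P₂: 9×(1) − 3×(2) gives 54P₁ = 123, so P₁ = 41/18.
Back-substitute into (2): P₂ = (226 − 3×41/18) / 9 = 1315/54.

P₁ = 41/18, P₂ = 1315/54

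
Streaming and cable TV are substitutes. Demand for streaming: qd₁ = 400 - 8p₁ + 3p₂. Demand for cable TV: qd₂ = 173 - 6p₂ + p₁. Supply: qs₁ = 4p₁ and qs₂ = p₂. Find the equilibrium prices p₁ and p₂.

Market 1: 400 - 8p₁ + 3p₂ = 4p₁ → 12p₁ - 3p₂ = 400.
Market 2: 7p₂ - p₁ = 173.
Eliminating p₂: 7×(1) + 3×(2) gives 81p₁ = 3319, so p₁ = 3319/81.
Back-substitute into (2): p₂ = (173 + 1×3319/81) / 7 = 2476/81.

p₁ = 3319/81, p₂ = 2476/81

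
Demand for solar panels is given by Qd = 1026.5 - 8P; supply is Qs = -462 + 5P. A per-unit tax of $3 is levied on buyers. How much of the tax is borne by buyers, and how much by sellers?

Pre-tax equilibrium: P* = 114.5, Q* = 110.5.
Tax on buyers shifts demand to Qd = 1026.5 − 8(P + 3) = 1002.5 - 8P.
1002.5 - 8P = -462 + 5P gives seller price Ps = 2929/26; buyers pay Pb = 2929/26 + 3 = 3007/26.
New quantity: Q = 1026.5 − 8(3007/26) = 2633/26.
Buyer burden = 3007/26 − 114.5 = 15/13; seller burden = 114.5 − 2929/26 = 24/13.

Buyers bear 15/13, sellers bear 24/13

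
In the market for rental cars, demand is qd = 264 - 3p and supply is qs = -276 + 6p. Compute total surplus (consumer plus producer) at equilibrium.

Total surplus = 1764

Equilibrium: 264 - 3p = -276 + 6p gives p* = 60, q* = 84.
Demand choke price: p = 88; supply starts at p = 46.
CS = ½(88 − 60)(84) = 1176; PS = ½(60 − 46)(84) = 588.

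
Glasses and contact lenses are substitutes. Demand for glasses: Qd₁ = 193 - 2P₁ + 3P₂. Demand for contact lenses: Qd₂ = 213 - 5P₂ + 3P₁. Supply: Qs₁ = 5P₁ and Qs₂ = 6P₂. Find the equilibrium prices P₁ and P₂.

P₁ = 1381/34, P₂ = 1035/34

Market 1: 193 - 2P₁ + 3P₂ = 5P₁ → 7P₁ - 3P₂ = 193.
Market 2: 11P₂ - 3P₁ = 213.
Eliminating P₂: 11×(1) + 3×(2) gives 68P₁ = 2762, so P₁ = 1381/34.
Back-substitute into (2): P₂ = (213 + 3×1381/34) / 11 = 1035/34.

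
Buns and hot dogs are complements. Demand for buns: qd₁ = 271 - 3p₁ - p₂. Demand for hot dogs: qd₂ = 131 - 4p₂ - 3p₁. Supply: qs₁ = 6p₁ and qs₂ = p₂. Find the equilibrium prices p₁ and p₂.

Market 1: 271 - 3p₁ - p₂ = 6p₁ → 9p₁ + p₂ = 271.
Market 2: 5p₂ + 3p₁ = 131.
Eliminating p₂: 5×(1) − 1×(2) gives 42p₁ = 1224, so p₁ = 204/7.
Back-substitute into (2): p₂ = (131 − 3×204/7) / 5 = 61/7.

p₁ = 204/7, p₂ = 61/7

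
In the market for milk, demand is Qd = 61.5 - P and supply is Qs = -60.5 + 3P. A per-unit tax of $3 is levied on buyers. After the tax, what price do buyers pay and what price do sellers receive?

Buyers pay $32.75, sellers receive $29.75

Pre-tax equilibrium: P* = 30.5, Q* = 31.
Tax on buyers shifts demand to Qd = 61.5 − 1(P + 3) = 58.5 - P.
58.5 - P = -60.5 + 3P gives seller price Ps = 29.75; buyers pay Pb = 29.75 + 3 = 32.75.
New quantity: Q = 61.5 − 1(32.75) = 28.75.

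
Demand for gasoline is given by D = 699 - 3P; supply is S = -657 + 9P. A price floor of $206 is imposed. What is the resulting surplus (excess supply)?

Surplus = 1116

Equilibrium price would be P* = 113, so the floor at 206 binds.
At P = 206: D = 81, S = 1197.
Surplus = 1197 − 81 = 1116.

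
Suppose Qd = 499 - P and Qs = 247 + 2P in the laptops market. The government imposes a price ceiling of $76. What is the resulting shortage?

Equilibrium price would be P* = 84, so the ceiling at 76 binds.
At P = 76: Qd = 499 − 1(76) = 423, Qs = 247 + 2(76) = 399.
Shortage = 423 − 399 = 24.

Shortage = 24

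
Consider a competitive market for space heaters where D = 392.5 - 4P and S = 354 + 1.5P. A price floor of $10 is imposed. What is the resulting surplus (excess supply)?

Surplus = 16.5

Equilibrium price would be P* = 7, so the floor at 10 binds.
At P = 10: D = 352.5, S = 369.
Surplus = 369 − 352.5 = 16.5.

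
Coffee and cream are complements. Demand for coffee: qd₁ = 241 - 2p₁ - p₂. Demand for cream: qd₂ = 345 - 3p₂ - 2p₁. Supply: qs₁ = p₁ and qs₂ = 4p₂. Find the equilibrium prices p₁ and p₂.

Market 1: 241 - 2p₁ - p₂ = p₁ → 3p₁ + p₂ = 241.
Market 2: 7p₂ + 2p₁ = 345.
Eliminating p₂: 7×(1) − 1×(2) gives 19p₁ = 1342, so p₁ = 1342/19.
Back-substitute into (2): p₂ = (345 − 2×1342/19) / 7 = 553/19.

p₁ = 1342/19, p₂ = 553/19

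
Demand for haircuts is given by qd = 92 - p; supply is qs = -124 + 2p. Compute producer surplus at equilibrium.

Equilibrium: 92 - p = -124 + 2p gives p* = 72, q* = 20.
Supply starts at p = 62 (where qs = 0).
PS = ½(72 − 62)(20) = 100.

Producer surplus = 100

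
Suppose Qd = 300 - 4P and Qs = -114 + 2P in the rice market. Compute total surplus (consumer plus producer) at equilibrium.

Total surplus = 216

Equilibrium: 300 - 4P = -114 + 2P gives P* = 69, Q* = 24.
Demand choke price: P = 75; supply starts at P = 57.
CS = ½(75 − 69)(24) = 72; PS = ½(69 − 57)(24) = 144.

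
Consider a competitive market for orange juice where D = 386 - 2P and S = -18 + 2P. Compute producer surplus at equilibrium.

Producer surplus = 8464

Equilibrium: 386 - 2P = -18 + 2P gives P* = 101, Q* = 184.
Supply starts at P = 9 (where S = 0).
PS = ½(101 − 9)(184) = 8464.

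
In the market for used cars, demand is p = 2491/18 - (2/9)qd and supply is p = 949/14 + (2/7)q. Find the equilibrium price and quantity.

Set the two price expressions equal: 2491/18 - (2/9)q = 949/14 + (2/7)q.
4448/63 = (32/63)q, so q* = 139.
p* = 2491/18 − (2/9)(139) = 107.5.

p* = 107.5, q* = 139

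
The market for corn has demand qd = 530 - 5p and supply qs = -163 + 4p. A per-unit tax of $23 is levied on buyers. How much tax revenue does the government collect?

Tax revenue = 19435/9

Pre-tax equilibrium: p* = 77, q* = 145.
Tax on buyers shifts demand to qd = 530 − 5(p + 23) = 415 - 5p.
415 - 5p = -163 + 4p gives seller price ps = 578/9; buyers pay pb = 578/9 + 23 = 785/9.
New quantity: q = 530 − 5(785/9) = 845/9.
Revenue = 23 × 845/9 = 19435/9.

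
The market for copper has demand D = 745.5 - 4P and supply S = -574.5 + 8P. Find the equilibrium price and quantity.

Set D = S: 745.5 - 4P = -574.5 + 8P.
1320 = 12P, so P* = 110.
Q* = 745.5 − 4(110) = 305.5.

P* = 110, Q* = 305.5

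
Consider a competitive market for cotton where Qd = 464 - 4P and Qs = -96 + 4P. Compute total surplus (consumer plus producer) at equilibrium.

Equilibrium: 464 - 4P = -96 + 4P gives P* = 70, Q* = 184.
Demand choke price: P = 116; supply starts at P = 24.
CS = ½(116 − 70)(184) = 4232; PS = ½(70 − 24)(184) = 4232.

Total surplus = 8464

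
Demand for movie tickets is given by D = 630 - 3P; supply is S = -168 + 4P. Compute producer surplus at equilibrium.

Equilibrium: 630 - 3P = -168 + 4P gives P* = 114, Q* = 288.
Supply starts at P = 42 (where S = 0).
PS = ½(114 − 42)(288) = 10368.

Producer surplus = 10368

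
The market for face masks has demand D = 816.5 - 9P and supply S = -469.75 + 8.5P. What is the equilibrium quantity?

Q* = 155

Set D = S: 816.5 - 9P = -469.75 + 8.5P.
1286.25 = 17.5P, so P* = 73.5.
Q* = 816.5 − 9(73.5) = 155.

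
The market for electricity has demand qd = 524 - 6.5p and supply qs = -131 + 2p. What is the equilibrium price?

Set qd = qs: 524 - 6.5p = -131 + 2p.
655 = 8.5p, so p* = 1310/17.
q* = 524 − 6.5(1310/17) = 393/17.

p* = 1310/17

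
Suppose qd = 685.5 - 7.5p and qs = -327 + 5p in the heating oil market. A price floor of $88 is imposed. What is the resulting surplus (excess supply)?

Surplus = 87.5

Equilibrium price would be p* = 81, so the floor at 88 binds.
At p = 88: qd = 25.5, qs = 113.
Surplus = 113 − 25.5 = 87.5.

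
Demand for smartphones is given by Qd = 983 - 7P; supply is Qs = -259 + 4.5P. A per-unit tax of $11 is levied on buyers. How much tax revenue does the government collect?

Pre-tax equilibrium: P* = 108, Q* = 227.
Tax on buyers shifts demand to Qd = 983 − 7(P + 11) = 906 - 7P.
906 - 7P = -259 + 4.5P gives seller price Ps = 2330/23; buyers pay Pb = 2330/23 + 11 = 2583/23.
New quantity: Q = 983 − 7(2583/23) = 4528/23.
Revenue = 11 × 4528/23 = 49808/23.

Tax revenue = 49808/23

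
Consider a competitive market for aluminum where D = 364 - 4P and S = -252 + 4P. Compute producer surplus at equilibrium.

Producer surplus = 392

Equilibrium: 364 - 4P = -252 + 4P gives P* = 77, Q* = 56.
Supply starts at P = 63 (where S = 0).
PS = ½(77 − 63)(56) = 392.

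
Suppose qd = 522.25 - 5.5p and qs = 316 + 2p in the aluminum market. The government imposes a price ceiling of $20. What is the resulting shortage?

Equilibrium price would be p* = 27.5, so the ceiling at 20 binds.
At p = 20: qd = 522.25 − 5.5(20) = 412.25, qs = 316 + 2(20) = 356.
Shortage = 412.25 − 356 = 56.25.

Shortage = 56.25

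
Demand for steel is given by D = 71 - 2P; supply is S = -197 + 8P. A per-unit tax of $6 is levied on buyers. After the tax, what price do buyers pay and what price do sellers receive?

Pre-tax equilibrium: P* = 26.8, Q* = 17.4.
Tax on buyers shifts demand to D = 71 − 2(P + 6) = 59 - 2P.
59 - 2P = -197 + 8P gives seller price Ps = 25.6; buyers pay Pb = 25.6 + 6 = 31.6.
New quantity: Q = 71 − 2(31.6) = 7.8.

Buyers pay $31.6, sellers receive $25.6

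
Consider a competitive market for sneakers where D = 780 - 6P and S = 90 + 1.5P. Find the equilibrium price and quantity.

Set D = S: 780 - 6P = 90 + 1.5P.
690 = 7.5P, so P* = 92.
Q* = 780 − 6(92) = 228.

P* = 92, Q* = 228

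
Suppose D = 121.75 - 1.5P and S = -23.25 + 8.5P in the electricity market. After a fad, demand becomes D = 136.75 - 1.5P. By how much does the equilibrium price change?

Original equilibrium: P* = 14.5, Q* = 100.
New equilibrium: 136.75 - 1.5P = -23.25 + 8.5P, so 160 = 10P and P' = 16; Q' = 136.75 − 1.5(16) = 112.75.
Change in price: 16 − 14.5 = 1.5.

ΔP = 1.5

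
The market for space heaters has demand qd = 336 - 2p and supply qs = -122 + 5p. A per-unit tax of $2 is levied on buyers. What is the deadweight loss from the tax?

Pre-tax equilibrium: p* = 458/7, q* = 1436/7.
Tax on buyers shifts demand to qd = 336 − 2(p + 2) = 332 - 2p.
332 - 2p = -122 + 5p gives seller price ps = 454/7; buyers pay pb = 454/7 + 2 = 468/7.
New quantity: q = 336 − 2(468/7) = 1416/7.
DWL = ½ × 2 × (1436/7 − 1416/7) = 20/7.

Deadweight loss = 20/7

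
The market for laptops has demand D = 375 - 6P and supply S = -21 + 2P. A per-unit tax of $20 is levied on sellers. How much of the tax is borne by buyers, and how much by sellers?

Buyers bear $5, sellers bear $15

Pre-tax equilibrium: P* = 49.5, Q* = 78.
Tax on sellers shifts supply to S = -21 + 2(P − 20) = -61 + 2P.
375 - 6P = -61 + 2P gives buyer price Pb = 54.5; sellers receive Ps = 54.5 − 20 = 34.5.
New quantity: Q = 375 − 6(54.5) = 48.
Buyer burden = 54.5 − 49.5 = 5; seller burden = 49.5 − 34.5 = 15.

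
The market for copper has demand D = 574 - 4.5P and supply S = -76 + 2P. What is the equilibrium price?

Set D = S: 574 - 4.5P = -76 + 2P.
650 = 6.5P, so P* = 100.
Q* = 574 − 4.5(100) = 124.

P* = 100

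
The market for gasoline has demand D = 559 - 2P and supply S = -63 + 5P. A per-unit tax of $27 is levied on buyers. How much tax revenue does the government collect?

Pre-tax equilibrium: P* = 622/7, Q* = 2669/7.
Tax on buyers shifts demand to D = 559 − 2(P + 27) = 505 - 2P.
505 - 2P = -63 + 5P gives seller price Ps = 568/7; buyers pay Pb = 568/7 + 27 = 757/7.
New quantity: Q = 559 − 2(757/7) = 2399/7.
Revenue = 27 × 2399/7 = 64773/7.

Tax revenue = 64773/7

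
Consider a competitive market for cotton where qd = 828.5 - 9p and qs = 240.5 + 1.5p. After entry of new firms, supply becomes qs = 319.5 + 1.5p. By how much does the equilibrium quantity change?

Δq = 474/7

Original equilibrium: p* = 56, q* = 324.5.
New equilibrium: 828.5 - 9p = 319.5 + 1.5p, so 509 = 10.5p and p' = 1018/21; q' = 828.5 − 9(1018/21) = 5491/14.
Change in quantity: 5491/14 − 324.5 = 474/7.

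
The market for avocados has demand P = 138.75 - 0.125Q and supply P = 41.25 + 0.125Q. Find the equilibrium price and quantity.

P* = 90, Q* = 390

Set the two price expressions equal: 138.75 - 0.125Q = 41.25 + 0.125Q.
97.5 = 0.25Q, so Q* = 390.
P* = 138.75 − (0.125)(390) = 90.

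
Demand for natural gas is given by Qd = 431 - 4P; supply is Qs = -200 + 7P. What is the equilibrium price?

P* = 631/11

Set Qd = Qs: 431 - 4P = -200 + 7P.
631 = 11P, so P* = 631/11.
Q* = 431 − 4(631/11) = 2217/11.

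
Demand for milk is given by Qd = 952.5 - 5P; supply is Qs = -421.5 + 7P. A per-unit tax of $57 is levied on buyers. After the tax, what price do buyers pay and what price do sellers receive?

Pre-tax equilibrium: P* = 114.5, Q* = 380.
Tax on buyers shifts demand to Qd = 952.5 − 5(P + 57) = 667.5 - 5P.
667.5 - 5P = -421.5 + 7P gives seller price Ps = 90.75; buyers pay Pb = 90.75 + 57 = 147.75.
New quantity: Q = 952.5 − 5(147.75) = 213.75.

Buyers pay $147.75, sellers receive $90.75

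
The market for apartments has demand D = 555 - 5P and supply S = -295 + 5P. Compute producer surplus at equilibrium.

Equilibrium: 555 - 5P = -295 + 5P gives P* = 85, Q* = 130.
Supply starts at P = 59 (where S = 0).
PS = ½(85 − 59)(130) = 1690.

Producer surplus = 1690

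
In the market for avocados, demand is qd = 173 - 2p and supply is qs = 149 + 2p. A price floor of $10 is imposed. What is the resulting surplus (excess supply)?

Surplus = 16

Equilibrium price would be p* = 6, so the floor at 10 binds.
At p = 10: qd = 153, qs = 169.
Surplus = 169 − 153 = 16.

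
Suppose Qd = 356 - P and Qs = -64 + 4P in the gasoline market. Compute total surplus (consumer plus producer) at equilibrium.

Equilibrium: 356 - P = -64 + 4P gives P* = 84, Q* = 272.
Demand choke price: P = 356; supply starts at P = 16.
CS = ½(356 − 84)(272) = 36992; PS = ½(84 − 16)(272) = 9248.

Total surplus = 46240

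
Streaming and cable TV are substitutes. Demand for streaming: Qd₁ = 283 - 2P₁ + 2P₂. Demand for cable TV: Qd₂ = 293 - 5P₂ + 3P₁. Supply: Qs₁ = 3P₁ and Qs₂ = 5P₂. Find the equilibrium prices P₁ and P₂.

Market 1: 283 - 2P₁ + 2P₂ = 3P₁ → 5P₁ - 2P₂ = 283.
Market 2: 10P₂ - 3P₁ = 293.
Eliminating P₂: 10×(1) + 2×(2) gives 44P₁ = 3416, so P₁ = 854/11.
Back-substitute into (2): P₂ = (293 + 3×854/11) / 10 = 1157/22.

P₁ = 854/11, P₂ = 1157/22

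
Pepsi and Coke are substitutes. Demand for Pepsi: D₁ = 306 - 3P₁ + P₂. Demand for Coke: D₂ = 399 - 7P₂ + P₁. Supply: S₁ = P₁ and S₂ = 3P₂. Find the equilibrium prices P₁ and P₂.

P₁ = 1153/13, P₂ = 634/13

Market 1: 306 - 3P₁ + P₂ = P₁ → 4P₁ - P₂ = 306.
Market 2: 10P₂ - P₁ = 399.
Eliminating P₂: 10×(1) + 1×(2) gives 39P₁ = 3459, so P₁ = 1153/13.
Back-substitute into (2): P₂ = (399 + 1×1153/13) / 10 = 634/13.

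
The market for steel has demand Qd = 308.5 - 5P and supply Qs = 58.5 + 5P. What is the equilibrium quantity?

Q* = 183.5

Set Qd = Qs: 308.5 - 5P = 58.5 + 5P.
250 = 10P, so P* = 25.
Q* = 308.5 − 5(25) = 183.5.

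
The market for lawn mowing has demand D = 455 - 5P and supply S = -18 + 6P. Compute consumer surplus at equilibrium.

Equilibrium: 455 - 5P = -18 + 6P gives P* = 43, Q* = 240.
Demand choke price (D = 0): P = 91.
CS = ½(91 − 43)(240) = 5760.

Consumer surplus = 5760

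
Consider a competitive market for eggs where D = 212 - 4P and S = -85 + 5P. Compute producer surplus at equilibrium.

Equilibrium: 212 - 4P = -85 + 5P gives P* = 33, Q* = 80.
Supply starts at P = 17 (where S = 0).
PS = ½(33 − 17)(80) = 640.

Producer surplus = 640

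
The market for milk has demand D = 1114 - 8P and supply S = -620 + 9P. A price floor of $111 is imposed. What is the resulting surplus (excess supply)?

Surplus = 153

Equilibrium price would be P* = 102, so the floor at 111 binds.
At P = 111: D = 226, S = 379.
Surplus = 379 − 226 = 153.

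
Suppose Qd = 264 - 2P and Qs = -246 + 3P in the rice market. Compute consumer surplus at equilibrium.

Consumer surplus = 900

Equilibrium: 264 - 2P = -246 + 3P gives P* = 102, Q* = 60.
Demand choke price (Qd = 0): P = 132.
CS = ½(132 − 102)(60) = 900.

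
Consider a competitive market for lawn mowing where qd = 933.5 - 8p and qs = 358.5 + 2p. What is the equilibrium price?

Set qd = qs: 933.5 - 8p = 358.5 + 2p.
575 = 10p, so p* = 57.5.
q* = 933.5 − 8(57.5) = 473.5.

p* = 57.5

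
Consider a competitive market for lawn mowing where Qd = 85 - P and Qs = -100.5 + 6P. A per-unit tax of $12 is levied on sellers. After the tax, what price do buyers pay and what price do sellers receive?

Buyers pay 515/14, sellers receive 347/14

Pre-tax equilibrium: P* = 26.5, Q* = 58.5.
Tax on sellers shifts supply to Qs = -100.5 + 6(P − 12) = -172.5 + 6P.
85 - P = -172.5 + 6P gives buyer price Pb = 515/14; sellers receive Ps = 515/14 − 12 = 347/14.
New quantity: Q = 85 − 1(515/14) = 675/14.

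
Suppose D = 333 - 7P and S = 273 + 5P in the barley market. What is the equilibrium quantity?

Set D = S: 333 - 7P = 273 + 5P.
60 = 12P, so P* = 5.
Q* = 333 − 7(5) = 298.

Q* = 298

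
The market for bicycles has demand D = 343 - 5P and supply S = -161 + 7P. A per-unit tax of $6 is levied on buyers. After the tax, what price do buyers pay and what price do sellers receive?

Pre-tax equilibrium: P* = 42, Q* = 133.
Tax on buyers shifts demand to D = 343 − 5(P + 6) = 313 - 5P.
313 - 5P = -161 + 7P gives seller price Ps = 39.5; buyers pay Pb = 39.5 + 6 = 45.5.
New quantity: Q = 343 − 5(45.5) = 115.5.

Buyers pay $45.5, sellers receive $39.5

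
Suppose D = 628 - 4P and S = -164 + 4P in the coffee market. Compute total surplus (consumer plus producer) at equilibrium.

Total surplus = 13456

Equilibrium: 628 - 4P = -164 + 4P gives P* = 99, Q* = 232.
Demand choke price: P = 157; supply starts at P = 41.
CS = ½(157 − 99)(232) = 6728; PS = ½(99 − 41)(232) = 6728.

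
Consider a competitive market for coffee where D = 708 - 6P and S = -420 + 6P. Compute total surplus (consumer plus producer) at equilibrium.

Equilibrium: 708 - 6P = -420 + 6P gives P* = 94, Q* = 144.
Demand choke price: P = 118; supply starts at P = 70.
CS = ½(118 − 94)(144) = 1728; PS = ½(94 − 70)(144) = 1728.

Total surplus = 3456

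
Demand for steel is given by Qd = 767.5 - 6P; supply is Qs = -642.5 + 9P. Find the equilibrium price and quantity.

P* = 94, Q* = 203.5

Set Qd = Qs: 767.5 - 6P = -642.5 + 9P.
1410 = 15P, so P* = 94.
Q* = 767.5 − 6(94) = 203.5.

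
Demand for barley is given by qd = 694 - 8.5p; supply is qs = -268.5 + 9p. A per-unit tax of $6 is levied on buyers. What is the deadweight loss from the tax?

Pre-tax equilibrium: p* = 55, q* = 226.5.
Tax on buyers shifts demand to qd = 694 − 8.5(p + 6) = 643 - 8.5p.
643 - 8.5p = -268.5 + 9p gives seller price ps = 1823/35; buyers pay pb = 1823/35 + 6 = 2033/35.
New quantity: q = 694 − 8.5(2033/35) = 14019/70.
DWL = ½ × 6 × (226.5 − 14019/70) = 2754/35.

Deadweight loss = 2754/35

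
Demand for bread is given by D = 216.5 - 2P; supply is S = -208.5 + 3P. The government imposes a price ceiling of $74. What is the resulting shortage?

Shortage = 55

Equilibrium price would be P* = 85, so the ceiling at 74 binds.
At P = 74: D = 216.5 − 2(74) = 68.5, S = -208.5 + 3(74) = 13.5.
Shortage = 68.5 − 13.5 = 55.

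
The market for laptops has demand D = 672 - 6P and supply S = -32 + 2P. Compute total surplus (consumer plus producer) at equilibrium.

Total surplus = 6912

Equilibrium: 672 - 6P = -32 + 2P gives P* = 88, Q* = 144.
Demand choke price: P = 112; supply starts at P = 16.
CS = ½(112 − 88)(144) = 1728; PS = ½(88 − 16)(144) = 5184.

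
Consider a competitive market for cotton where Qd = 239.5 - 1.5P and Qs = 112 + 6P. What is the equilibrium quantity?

Set Qd = Qs: 239.5 - 1.5P = 112 + 6P.
127.5 = 7.5P, so P* = 17.
Q* = 239.5 − 1.5(17) = 214.

Q* = 214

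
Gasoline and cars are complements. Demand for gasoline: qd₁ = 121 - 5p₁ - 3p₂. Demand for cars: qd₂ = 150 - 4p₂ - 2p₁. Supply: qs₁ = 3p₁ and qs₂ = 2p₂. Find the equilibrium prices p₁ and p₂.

Market 1: 121 - 5p₁ - 3p₂ = 3p₁ → 8p₁ + 3p₂ = 121.
Market 2: 6p₂ + 2p₁ = 150.
Eliminating p₂: 6×(1) − 3×(2) gives 42p₁ = 276, so p₁ = 46/7.
Back-substitute into (2): p₂ = (150 − 2×46/7) / 6 = 479/21.

p₁ = 46/7, p₂ = 479/21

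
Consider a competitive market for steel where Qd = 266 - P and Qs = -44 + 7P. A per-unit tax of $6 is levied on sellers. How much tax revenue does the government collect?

Pre-tax equilibrium: P* = 38.75, Q* = 227.25.
Tax on sellers shifts supply to Qs = -44 + 7(P − 6) = -86 + 7P.
266 - P = -86 + 7P gives buyer price Pb = 44; sellers receive Ps = 44 − 6 = 38.
New quantity: Q = 266 − 1(44) = 222.
Revenue = 6 × 222 = 1332.

Tax revenue = 1332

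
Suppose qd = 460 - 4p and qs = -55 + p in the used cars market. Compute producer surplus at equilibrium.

Equilibrium: 460 - 4p = -55 + p gives p* = 103, q* = 48.
Supply starts at p = 55 (where qs = 0).
PS = ½(103 − 55)(48) = 1152.

Producer surplus = 1152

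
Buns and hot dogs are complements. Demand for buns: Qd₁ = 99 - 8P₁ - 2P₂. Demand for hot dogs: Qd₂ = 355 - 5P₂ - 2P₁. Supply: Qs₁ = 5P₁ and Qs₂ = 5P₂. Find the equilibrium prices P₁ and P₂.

P₁ = 20/9, P₂ = 631/18

Market 1: 99 - 8P₁ - 2P₂ = 5P₁ → 13P₁ + 2P₂ = 99.
Market 2: 10P₂ + 2P₁ = 355.
Eliminating P₂: 10×(1) − 2×(2) gives 126P₁ = 280, so P₁ = 20/9.
Back-substitute into (2): P₂ = (355 − 2×20/9) / 10 = 631/18.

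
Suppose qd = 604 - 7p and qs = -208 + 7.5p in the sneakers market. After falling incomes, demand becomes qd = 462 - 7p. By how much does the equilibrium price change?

Original equilibrium: p* = 56, q* = 212.
New equilibrium: 462 - 7p = -208 + 7.5p, so 670 = 14.5p and p' = 1340/29; q' = 462 − 7(1340/29) = 4018/29.
Change in price: 1340/29 − 56 = -284/29.

Δp = -284/29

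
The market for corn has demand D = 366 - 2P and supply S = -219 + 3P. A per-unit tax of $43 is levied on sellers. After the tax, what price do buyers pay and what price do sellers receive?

Pre-tax equilibrium: P* = 117, Q* = 132.
Tax on sellers shifts supply to S = -219 + 3(P − 43) = -348 + 3P.
366 - 2P = -348 + 3P gives buyer price Pb = 142.8; sellers receive Ps = 142.8 − 43 = 99.8.
New quantity: Q = 366 − 2(142.8) = 80.4.

Buyers pay $142.8, sellers receive $99.8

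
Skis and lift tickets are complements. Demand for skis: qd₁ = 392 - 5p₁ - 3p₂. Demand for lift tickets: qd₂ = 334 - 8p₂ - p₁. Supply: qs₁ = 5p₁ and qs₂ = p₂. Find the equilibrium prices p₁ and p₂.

p₁ = 842/29, p₂ = 2948/87

Market 1: 392 - 5p₁ - 3p₂ = 5p₁ → 10p₁ + 3p₂ = 392.
Market 2: 9p₂ + p₁ = 334.
Eliminating p₂: 9×(1) − 3×(2) gives 87p₁ = 2526, so p₁ = 842/29.
Back-substitute into (2): p₂ = (334 − 1×842/29) / 9 = 2948/87.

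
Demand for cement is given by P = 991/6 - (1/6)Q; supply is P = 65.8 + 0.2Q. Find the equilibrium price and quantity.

P* = 120, Q* = 271

Set the two price expressions equal: 991/6 - (1/6)Q = 65.8 + 0.2Q.
2981/30 = (11/30)Q, so Q* = 271.
P* = 991/6 − (1/6)(271) = 120.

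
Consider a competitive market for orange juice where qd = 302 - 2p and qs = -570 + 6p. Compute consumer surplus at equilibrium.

Equilibrium: 302 - 2p = -570 + 6p gives p* = 109, q* = 84.
Demand choke price (qd = 0): p = 151.
CS = ½(151 − 109)(84) = 1764.

Consumer surplus = 1764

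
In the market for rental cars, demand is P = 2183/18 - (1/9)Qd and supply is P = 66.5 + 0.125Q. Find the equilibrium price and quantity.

P* = 95.5, Q* = 232

Set the two price expressions equal: 2183/18 - (1/9)Q = 66.5 + 0.125Q.
493/9 = (17/72)Q, so Q* = 232.
P* = 2183/18 − (1/9)(232) = 95.5.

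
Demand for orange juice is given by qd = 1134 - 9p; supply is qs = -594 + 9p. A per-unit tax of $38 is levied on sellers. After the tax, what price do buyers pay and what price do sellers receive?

Buyers pay $115, sellers receive $77

Pre-tax equilibrium: p* = 96, q* = 270.
Tax on sellers shifts supply to qs = -594 + 9(p − 38) = -936 + 9p.
1134 - 9p = -936 + 9p gives buyer price pb = 115; sellers receive ps = 115 − 38 = 77.
New quantity: q = 1134 − 9(115) = 99.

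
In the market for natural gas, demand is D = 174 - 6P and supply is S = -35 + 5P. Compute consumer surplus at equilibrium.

Consumer surplus = 300

Equilibrium: 174 - 6P = -35 + 5P gives P* = 19, Q* = 60.
Demand choke price (D = 0): P = 29.
CS = ½(29 − 19)(60) = 300.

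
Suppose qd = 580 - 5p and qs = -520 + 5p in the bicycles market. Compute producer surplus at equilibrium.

Equilibrium: 580 - 5p = -520 + 5p gives p* = 110, q* = 30.
Supply starts at p = 104 (where qs = 0).
PS = ½(110 − 104)(30) = 90.

Producer surplus = 90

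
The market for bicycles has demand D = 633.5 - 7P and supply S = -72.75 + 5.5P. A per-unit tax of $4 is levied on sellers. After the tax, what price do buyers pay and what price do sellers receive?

Pre-tax equilibrium: P* = 56.5, Q* = 238.
Tax on sellers shifts supply to S = -72.75 + 5.5(P − 4) = -94.75 + 5.5P.
633.5 - 7P = -94.75 + 5.5P gives buyer price Pb = 58.26; sellers receive Ps = 58.26 − 4 = 54.26.
New quantity: Q = 633.5 − 7(58.26) = 225.68.

Buyers pay $58.26, sellers receive $54.26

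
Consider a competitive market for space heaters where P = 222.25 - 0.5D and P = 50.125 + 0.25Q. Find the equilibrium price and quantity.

P* = 107.5, Q* = 229.5

Set the two price expressions equal: 222.25 - 0.5Q = 50.125 + 0.25Q.
172.125 = 0.75Q, so Q* = 229.5.
P* = 222.25 − (0.5)(229.5) = 107.5.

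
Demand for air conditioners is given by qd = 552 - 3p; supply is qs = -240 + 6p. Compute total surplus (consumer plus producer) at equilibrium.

Total surplus = 20736

Equilibrium: 552 - 3p = -240 + 6p gives p* = 88, q* = 288.
Demand choke price: p = 184; supply starts at p = 40.
CS = ½(184 − 88)(288) = 13824; PS = ½(88 − 40)(288) = 6912.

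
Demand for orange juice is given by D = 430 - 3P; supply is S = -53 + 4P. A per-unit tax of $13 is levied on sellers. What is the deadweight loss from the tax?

Deadweight loss = 1014/7

Pre-tax equilibrium: P* = 69, Q* = 223.
Tax on sellers shifts supply to S = -53 + 4(P − 13) = -105 + 4P.
430 - 3P = -105 + 4P gives buyer price Pb = 535/7; sellers receive Ps = 535/7 − 13 = 444/7.
New quantity: Q = 430 − 3(535/7) = 1405/7.
DWL = ½ × 13 × (223 − 1405/7) = 1014/7.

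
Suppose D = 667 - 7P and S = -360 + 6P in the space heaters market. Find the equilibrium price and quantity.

P* = 79, Q* = 114

Set D = S: 667 - 7P = -360 + 6P.
1027 = 13P, so P* = 79.
Q* = 667 − 7(79) = 114.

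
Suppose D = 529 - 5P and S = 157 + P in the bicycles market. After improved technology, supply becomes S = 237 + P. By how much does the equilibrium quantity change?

ΔQ = 200/3

Original equilibrium: P* = 62, Q* = 219.
New equilibrium: 529 - 5P = 237 + P, so 292 = 6P and P' = 146/3; Q' = 529 − 5(146/3) = 857/3.
Change in quantity: 857/3 − 219 = 200/3.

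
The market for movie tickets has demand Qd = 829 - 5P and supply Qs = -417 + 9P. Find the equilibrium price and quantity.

P* = 89, Q* = 384

Set Qd = Qs: 829 - 5P = -417 + 9P.
1246 = 14P, so P* = 89.
Q* = 829 − 5(89) = 384.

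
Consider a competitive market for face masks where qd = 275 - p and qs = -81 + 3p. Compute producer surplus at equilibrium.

Producer surplus = 5766

Equilibrium: 275 - p = -81 + 3p gives p* = 89, q* = 186.
Supply starts at p = 27 (where qs = 0).
PS = ½(89 − 27)(186) = 5766.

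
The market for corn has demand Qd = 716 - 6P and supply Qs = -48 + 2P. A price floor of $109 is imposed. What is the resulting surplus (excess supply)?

Equilibrium price would be P* = 95.5, so the floor at 109 binds.
At P = 109: Qd = 62, Qs = 170.
Surplus = 170 − 62 = 108.

Surplus = 108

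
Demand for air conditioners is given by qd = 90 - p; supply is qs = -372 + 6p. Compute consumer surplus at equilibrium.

Equilibrium: 90 - p = -372 + 6p gives p* = 66, q* = 24.
Demand choke price (qd = 0): p = 90.
CS = ½(90 − 66)(24) = 288.

Consumer surplus = 288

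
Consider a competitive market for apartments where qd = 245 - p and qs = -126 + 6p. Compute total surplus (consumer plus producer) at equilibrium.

Equilibrium: 245 - p = -126 + 6p gives p* = 53, q* = 192.
Demand choke price: p = 245; supply starts at p = 21.
CS = ½(245 − 53)(192) = 18432; PS = ½(53 − 21)(192) = 3072.

Total surplus = 21504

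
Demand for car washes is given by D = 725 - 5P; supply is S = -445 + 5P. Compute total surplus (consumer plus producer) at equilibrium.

Total surplus = 3920

Equilibrium: 725 - 5P = -445 + 5P gives P* = 117, Q* = 140.
Demand choke price: P = 145; supply starts at P = 89.
CS = ½(145 − 117)(140) = 1960; PS = ½(117 − 89)(140) = 1960.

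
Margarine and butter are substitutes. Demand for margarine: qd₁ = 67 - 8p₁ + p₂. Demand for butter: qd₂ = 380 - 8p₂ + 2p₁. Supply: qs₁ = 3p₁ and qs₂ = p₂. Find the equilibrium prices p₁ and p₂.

Market 1: 67 - 8p₁ + p₂ = 3p₁ → 11p₁ - p₂ = 67.
Market 2: 9p₂ - 2p₁ = 380.
Eliminating p₂: 9×(1) + 1×(2) gives 97p₁ = 983, so p₁ = 983/97.
Back-substitute into (2): p₂ = (380 + 2×983/97) / 9 = 4314/97.

p₁ = 983/97, p₂ = 4314/97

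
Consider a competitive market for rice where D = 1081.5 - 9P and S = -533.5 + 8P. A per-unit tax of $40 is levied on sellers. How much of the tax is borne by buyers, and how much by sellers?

Pre-tax equilibrium: P* = 95, Q* = 226.5.
Tax on sellers shifts supply to S = -533.5 + 8(P − 40) = -853.5 + 8P.
1081.5 - 9P = -853.5 + 8P gives buyer price Pb = 1935/17; sellers receive Ps = 1935/17 − 40 = 1255/17.
New quantity: Q = 1081.5 − 9(1935/17) = 1941/34.
Buyer burden = 1935/17 − 95 = 320/17; seller burden = 95 − 1255/17 = 360/17.

Buyers bear 320/17, sellers bear 360/17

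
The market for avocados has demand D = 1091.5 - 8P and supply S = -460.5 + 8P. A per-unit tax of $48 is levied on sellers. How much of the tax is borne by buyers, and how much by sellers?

Pre-tax equilibrium: P* = 97, Q* = 315.5.
Tax on sellers shifts supply to S = -460.5 + 8(P − 48) = -844.5 + 8P.
1091.5 - 8P = -844.5 + 8P gives buyer price Pb = 121; sellers receive Ps = 121 − 48 = 73.
New quantity: Q = 1091.5 − 8(121) = 123.5.
Buyer burden = 121 − 97 = 24; seller burden = 97 − 73 = 24.

Buyers bear $24, sellers bear $24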